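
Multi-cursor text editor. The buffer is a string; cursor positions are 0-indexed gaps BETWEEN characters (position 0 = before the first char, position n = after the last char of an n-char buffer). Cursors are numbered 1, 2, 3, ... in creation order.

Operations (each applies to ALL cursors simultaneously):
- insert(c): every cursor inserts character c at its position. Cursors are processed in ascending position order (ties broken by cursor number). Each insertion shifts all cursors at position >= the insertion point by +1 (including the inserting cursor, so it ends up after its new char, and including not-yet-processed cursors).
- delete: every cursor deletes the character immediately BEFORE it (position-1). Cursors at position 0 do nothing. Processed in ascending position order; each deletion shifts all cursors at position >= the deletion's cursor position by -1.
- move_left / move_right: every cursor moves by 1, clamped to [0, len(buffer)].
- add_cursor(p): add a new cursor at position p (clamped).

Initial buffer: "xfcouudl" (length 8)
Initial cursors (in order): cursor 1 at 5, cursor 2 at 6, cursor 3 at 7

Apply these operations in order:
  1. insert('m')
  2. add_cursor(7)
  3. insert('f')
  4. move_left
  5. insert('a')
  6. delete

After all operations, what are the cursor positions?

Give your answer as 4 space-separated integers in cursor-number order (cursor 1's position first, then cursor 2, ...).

After op 1 (insert('m')): buffer="xfcoumumdml" (len 11), cursors c1@6 c2@8 c3@10, authorship .....1.2.3.
After op 2 (add_cursor(7)): buffer="xfcoumumdml" (len 11), cursors c1@6 c4@7 c2@8 c3@10, authorship .....1.2.3.
After op 3 (insert('f')): buffer="xfcoumfufmfdmfl" (len 15), cursors c1@7 c4@9 c2@11 c3@14, authorship .....11.422.33.
After op 4 (move_left): buffer="xfcoumfufmfdmfl" (len 15), cursors c1@6 c4@8 c2@10 c3@13, authorship .....11.422.33.
After op 5 (insert('a')): buffer="xfcoumafuafmafdmafl" (len 19), cursors c1@7 c4@10 c2@13 c3@17, authorship .....111.44222.333.
After op 6 (delete): buffer="xfcoumfufmfdmfl" (len 15), cursors c1@6 c4@8 c2@10 c3@13, authorship .....11.422.33.

Answer: 6 10 13 8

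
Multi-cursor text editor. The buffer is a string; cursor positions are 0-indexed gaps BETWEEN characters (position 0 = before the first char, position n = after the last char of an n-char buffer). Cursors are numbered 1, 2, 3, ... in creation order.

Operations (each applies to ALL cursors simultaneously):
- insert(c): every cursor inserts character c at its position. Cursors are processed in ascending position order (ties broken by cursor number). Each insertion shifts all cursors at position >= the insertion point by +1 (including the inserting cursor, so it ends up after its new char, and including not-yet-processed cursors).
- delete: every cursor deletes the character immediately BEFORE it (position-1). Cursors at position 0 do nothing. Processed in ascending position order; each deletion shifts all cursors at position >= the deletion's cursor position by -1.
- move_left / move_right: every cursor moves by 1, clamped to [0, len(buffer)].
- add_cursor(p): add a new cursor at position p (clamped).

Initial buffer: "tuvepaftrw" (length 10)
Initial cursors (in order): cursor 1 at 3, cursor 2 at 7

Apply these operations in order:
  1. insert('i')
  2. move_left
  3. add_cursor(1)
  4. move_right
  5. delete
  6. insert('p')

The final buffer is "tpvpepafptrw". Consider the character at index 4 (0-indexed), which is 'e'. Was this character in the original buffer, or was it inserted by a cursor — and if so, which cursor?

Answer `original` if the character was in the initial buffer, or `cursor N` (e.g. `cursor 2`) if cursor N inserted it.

After op 1 (insert('i')): buffer="tuviepafitrw" (len 12), cursors c1@4 c2@9, authorship ...1....2...
After op 2 (move_left): buffer="tuviepafitrw" (len 12), cursors c1@3 c2@8, authorship ...1....2...
After op 3 (add_cursor(1)): buffer="tuviepafitrw" (len 12), cursors c3@1 c1@3 c2@8, authorship ...1....2...
After op 4 (move_right): buffer="tuviepafitrw" (len 12), cursors c3@2 c1@4 c2@9, authorship ...1....2...
After op 5 (delete): buffer="tvepaftrw" (len 9), cursors c3@1 c1@2 c2@6, authorship .........
After op 6 (insert('p')): buffer="tpvpepafptrw" (len 12), cursors c3@2 c1@4 c2@9, authorship .3.1....2...
Authorship (.=original, N=cursor N): . 3 . 1 . . . . 2 . . .
Index 4: author = original

Answer: original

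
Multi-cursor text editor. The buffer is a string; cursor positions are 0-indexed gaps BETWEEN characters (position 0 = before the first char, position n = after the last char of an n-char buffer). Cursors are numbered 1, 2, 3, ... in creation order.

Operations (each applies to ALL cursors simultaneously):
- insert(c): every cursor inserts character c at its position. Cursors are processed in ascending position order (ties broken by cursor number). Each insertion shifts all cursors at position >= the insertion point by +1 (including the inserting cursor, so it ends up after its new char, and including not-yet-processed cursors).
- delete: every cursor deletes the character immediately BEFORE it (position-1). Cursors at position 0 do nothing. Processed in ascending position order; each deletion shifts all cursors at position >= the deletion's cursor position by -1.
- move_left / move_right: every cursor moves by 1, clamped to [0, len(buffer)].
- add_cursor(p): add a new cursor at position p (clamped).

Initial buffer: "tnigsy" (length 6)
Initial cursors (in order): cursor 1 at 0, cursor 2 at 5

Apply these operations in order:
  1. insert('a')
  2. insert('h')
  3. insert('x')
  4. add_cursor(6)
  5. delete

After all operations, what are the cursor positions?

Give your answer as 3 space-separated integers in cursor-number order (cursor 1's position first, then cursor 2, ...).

Answer: 2 8 4

Derivation:
After op 1 (insert('a')): buffer="atnigsay" (len 8), cursors c1@1 c2@7, authorship 1.....2.
After op 2 (insert('h')): buffer="ahtnigsahy" (len 10), cursors c1@2 c2@9, authorship 11.....22.
After op 3 (insert('x')): buffer="ahxtnigsahxy" (len 12), cursors c1@3 c2@11, authorship 111.....222.
After op 4 (add_cursor(6)): buffer="ahxtnigsahxy" (len 12), cursors c1@3 c3@6 c2@11, authorship 111.....222.
After op 5 (delete): buffer="ahtngsahy" (len 9), cursors c1@2 c3@4 c2@8, authorship 11....22.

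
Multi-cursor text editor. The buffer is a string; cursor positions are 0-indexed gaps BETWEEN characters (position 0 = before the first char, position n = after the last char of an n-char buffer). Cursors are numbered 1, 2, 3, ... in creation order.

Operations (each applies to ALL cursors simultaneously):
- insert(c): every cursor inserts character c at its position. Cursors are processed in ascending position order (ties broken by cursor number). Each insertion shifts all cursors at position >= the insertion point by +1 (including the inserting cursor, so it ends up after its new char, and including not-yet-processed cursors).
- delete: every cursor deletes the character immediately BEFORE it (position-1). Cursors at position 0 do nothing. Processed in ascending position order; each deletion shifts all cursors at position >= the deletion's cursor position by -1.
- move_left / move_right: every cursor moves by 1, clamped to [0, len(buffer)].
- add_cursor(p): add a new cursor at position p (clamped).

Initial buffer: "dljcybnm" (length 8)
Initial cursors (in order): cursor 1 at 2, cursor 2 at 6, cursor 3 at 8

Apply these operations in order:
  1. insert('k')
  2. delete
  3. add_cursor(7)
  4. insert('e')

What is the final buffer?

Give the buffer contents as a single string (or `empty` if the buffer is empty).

Answer: dlejcybeneme

Derivation:
After op 1 (insert('k')): buffer="dlkjcybknmk" (len 11), cursors c1@3 c2@8 c3@11, authorship ..1....2..3
After op 2 (delete): buffer="dljcybnm" (len 8), cursors c1@2 c2@6 c3@8, authorship ........
After op 3 (add_cursor(7)): buffer="dljcybnm" (len 8), cursors c1@2 c2@6 c4@7 c3@8, authorship ........
After op 4 (insert('e')): buffer="dlejcybeneme" (len 12), cursors c1@3 c2@8 c4@10 c3@12, authorship ..1....2.4.3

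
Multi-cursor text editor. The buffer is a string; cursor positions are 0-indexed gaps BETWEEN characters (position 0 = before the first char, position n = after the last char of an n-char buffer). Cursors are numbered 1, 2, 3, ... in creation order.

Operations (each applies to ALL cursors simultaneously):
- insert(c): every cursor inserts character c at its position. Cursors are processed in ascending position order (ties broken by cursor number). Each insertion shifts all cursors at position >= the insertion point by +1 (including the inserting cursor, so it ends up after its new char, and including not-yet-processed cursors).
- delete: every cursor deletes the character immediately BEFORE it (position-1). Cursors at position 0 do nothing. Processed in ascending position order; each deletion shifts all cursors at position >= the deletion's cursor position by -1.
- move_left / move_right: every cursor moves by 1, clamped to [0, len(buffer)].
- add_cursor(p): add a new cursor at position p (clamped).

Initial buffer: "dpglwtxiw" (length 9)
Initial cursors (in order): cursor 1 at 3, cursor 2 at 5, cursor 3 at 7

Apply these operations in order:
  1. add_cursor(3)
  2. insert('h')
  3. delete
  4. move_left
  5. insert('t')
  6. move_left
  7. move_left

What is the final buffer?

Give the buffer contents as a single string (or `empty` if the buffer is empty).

After op 1 (add_cursor(3)): buffer="dpglwtxiw" (len 9), cursors c1@3 c4@3 c2@5 c3@7, authorship .........
After op 2 (insert('h')): buffer="dpghhlwhtxhiw" (len 13), cursors c1@5 c4@5 c2@8 c3@11, authorship ...14..2..3..
After op 3 (delete): buffer="dpglwtxiw" (len 9), cursors c1@3 c4@3 c2@5 c3@7, authorship .........
After op 4 (move_left): buffer="dpglwtxiw" (len 9), cursors c1@2 c4@2 c2@4 c3@6, authorship .........
After op 5 (insert('t')): buffer="dpttgltwttxiw" (len 13), cursors c1@4 c4@4 c2@7 c3@10, authorship ..14..2..3...
After op 6 (move_left): buffer="dpttgltwttxiw" (len 13), cursors c1@3 c4@3 c2@6 c3@9, authorship ..14..2..3...
After op 7 (move_left): buffer="dpttgltwttxiw" (len 13), cursors c1@2 c4@2 c2@5 c3@8, authorship ..14..2..3...

Answer: dpttgltwttxiw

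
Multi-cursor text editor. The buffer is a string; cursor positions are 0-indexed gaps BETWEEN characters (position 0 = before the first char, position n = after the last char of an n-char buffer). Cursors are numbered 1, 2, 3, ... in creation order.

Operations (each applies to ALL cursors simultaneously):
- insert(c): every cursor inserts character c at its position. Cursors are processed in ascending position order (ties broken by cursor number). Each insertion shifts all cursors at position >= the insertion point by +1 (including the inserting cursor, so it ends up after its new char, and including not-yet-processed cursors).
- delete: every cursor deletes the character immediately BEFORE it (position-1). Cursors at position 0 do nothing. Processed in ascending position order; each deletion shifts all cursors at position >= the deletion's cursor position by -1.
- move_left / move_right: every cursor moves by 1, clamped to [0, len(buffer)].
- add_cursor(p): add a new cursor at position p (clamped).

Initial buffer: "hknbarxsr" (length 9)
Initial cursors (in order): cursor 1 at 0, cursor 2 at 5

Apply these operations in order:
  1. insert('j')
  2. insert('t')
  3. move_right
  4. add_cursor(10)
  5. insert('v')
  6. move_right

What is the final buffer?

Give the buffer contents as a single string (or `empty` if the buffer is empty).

After op 1 (insert('j')): buffer="jhknbajrxsr" (len 11), cursors c1@1 c2@7, authorship 1.....2....
After op 2 (insert('t')): buffer="jthknbajtrxsr" (len 13), cursors c1@2 c2@9, authorship 11.....22....
After op 3 (move_right): buffer="jthknbajtrxsr" (len 13), cursors c1@3 c2@10, authorship 11.....22....
After op 4 (add_cursor(10)): buffer="jthknbajtrxsr" (len 13), cursors c1@3 c2@10 c3@10, authorship 11.....22....
After op 5 (insert('v')): buffer="jthvknbajtrvvxsr" (len 16), cursors c1@4 c2@13 c3@13, authorship 11.1....22.23...
After op 6 (move_right): buffer="jthvknbajtrvvxsr" (len 16), cursors c1@5 c2@14 c3@14, authorship 11.1....22.23...

Answer: jthvknbajtrvvxsr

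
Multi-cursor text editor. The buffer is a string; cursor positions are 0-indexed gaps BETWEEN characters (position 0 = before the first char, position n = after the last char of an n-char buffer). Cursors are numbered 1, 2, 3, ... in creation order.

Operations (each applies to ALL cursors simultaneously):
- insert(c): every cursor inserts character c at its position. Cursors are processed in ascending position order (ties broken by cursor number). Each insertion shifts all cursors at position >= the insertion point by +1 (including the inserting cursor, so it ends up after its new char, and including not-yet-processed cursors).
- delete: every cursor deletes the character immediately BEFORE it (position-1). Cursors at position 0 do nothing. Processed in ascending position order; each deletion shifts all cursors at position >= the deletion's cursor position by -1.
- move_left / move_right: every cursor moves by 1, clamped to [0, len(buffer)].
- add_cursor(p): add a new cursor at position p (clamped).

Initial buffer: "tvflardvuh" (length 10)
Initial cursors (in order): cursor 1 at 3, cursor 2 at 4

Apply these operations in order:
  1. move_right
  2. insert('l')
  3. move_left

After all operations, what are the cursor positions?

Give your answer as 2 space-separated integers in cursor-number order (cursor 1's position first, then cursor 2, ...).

Answer: 4 6

Derivation:
After op 1 (move_right): buffer="tvflardvuh" (len 10), cursors c1@4 c2@5, authorship ..........
After op 2 (insert('l')): buffer="tvfllalrdvuh" (len 12), cursors c1@5 c2@7, authorship ....1.2.....
After op 3 (move_left): buffer="tvfllalrdvuh" (len 12), cursors c1@4 c2@6, authorship ....1.2.....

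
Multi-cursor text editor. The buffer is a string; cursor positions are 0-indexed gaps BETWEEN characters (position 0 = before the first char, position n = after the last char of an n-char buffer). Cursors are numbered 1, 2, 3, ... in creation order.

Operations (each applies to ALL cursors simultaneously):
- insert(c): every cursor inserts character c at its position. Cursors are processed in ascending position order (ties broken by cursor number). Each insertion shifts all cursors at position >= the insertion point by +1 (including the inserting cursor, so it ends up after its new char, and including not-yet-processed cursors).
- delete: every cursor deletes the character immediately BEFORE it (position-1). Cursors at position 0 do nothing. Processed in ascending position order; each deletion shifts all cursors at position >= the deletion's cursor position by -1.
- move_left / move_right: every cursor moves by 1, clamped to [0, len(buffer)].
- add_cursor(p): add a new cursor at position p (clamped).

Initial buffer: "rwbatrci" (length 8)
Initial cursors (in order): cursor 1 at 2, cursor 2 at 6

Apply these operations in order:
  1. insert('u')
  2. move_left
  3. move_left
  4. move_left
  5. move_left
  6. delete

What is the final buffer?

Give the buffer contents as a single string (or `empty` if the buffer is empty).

Answer: rwuatruci

Derivation:
After op 1 (insert('u')): buffer="rwubatruci" (len 10), cursors c1@3 c2@8, authorship ..1....2..
After op 2 (move_left): buffer="rwubatruci" (len 10), cursors c1@2 c2@7, authorship ..1....2..
After op 3 (move_left): buffer="rwubatruci" (len 10), cursors c1@1 c2@6, authorship ..1....2..
After op 4 (move_left): buffer="rwubatruci" (len 10), cursors c1@0 c2@5, authorship ..1....2..
After op 5 (move_left): buffer="rwubatruci" (len 10), cursors c1@0 c2@4, authorship ..1....2..
After op 6 (delete): buffer="rwuatruci" (len 9), cursors c1@0 c2@3, authorship ..1...2..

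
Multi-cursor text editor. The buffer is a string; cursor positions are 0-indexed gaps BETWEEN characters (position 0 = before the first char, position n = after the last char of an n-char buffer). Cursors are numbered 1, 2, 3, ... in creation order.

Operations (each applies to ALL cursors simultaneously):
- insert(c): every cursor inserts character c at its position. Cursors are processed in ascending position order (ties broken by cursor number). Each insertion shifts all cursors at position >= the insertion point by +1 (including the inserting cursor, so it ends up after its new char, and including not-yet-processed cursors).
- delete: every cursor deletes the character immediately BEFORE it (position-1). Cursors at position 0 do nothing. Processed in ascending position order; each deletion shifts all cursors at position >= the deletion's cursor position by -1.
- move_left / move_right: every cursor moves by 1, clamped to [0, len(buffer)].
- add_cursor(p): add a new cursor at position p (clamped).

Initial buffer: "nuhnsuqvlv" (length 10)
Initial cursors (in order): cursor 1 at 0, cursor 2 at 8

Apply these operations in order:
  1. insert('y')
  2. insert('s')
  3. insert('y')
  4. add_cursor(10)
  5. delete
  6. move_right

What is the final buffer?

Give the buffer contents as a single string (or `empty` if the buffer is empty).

After op 1 (insert('y')): buffer="ynuhnsuqvylv" (len 12), cursors c1@1 c2@10, authorship 1........2..
After op 2 (insert('s')): buffer="ysnuhnsuqvyslv" (len 14), cursors c1@2 c2@12, authorship 11........22..
After op 3 (insert('y')): buffer="ysynuhnsuqvysylv" (len 16), cursors c1@3 c2@14, authorship 111........222..
After op 4 (add_cursor(10)): buffer="ysynuhnsuqvysylv" (len 16), cursors c1@3 c3@10 c2@14, authorship 111........222..
After op 5 (delete): buffer="ysnuhnsuvyslv" (len 13), cursors c1@2 c3@8 c2@11, authorship 11.......22..
After op 6 (move_right): buffer="ysnuhnsuvyslv" (len 13), cursors c1@3 c3@9 c2@12, authorship 11.......22..

Answer: ysnuhnsuvyslv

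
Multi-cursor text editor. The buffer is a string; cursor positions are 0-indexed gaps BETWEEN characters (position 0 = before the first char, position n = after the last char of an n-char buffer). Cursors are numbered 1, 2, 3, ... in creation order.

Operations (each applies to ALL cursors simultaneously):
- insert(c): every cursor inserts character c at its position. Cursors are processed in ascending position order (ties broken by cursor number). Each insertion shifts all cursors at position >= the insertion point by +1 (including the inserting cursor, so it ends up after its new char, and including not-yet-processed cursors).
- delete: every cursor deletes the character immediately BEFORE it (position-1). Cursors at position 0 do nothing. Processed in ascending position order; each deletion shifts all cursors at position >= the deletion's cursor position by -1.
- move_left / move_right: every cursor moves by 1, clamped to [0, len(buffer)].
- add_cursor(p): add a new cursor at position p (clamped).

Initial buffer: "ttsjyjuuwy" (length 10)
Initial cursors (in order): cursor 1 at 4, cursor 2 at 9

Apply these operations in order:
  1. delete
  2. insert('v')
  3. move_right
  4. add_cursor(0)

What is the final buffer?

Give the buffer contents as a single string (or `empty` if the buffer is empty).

Answer: ttsvyjuuvy

Derivation:
After op 1 (delete): buffer="ttsyjuuy" (len 8), cursors c1@3 c2@7, authorship ........
After op 2 (insert('v')): buffer="ttsvyjuuvy" (len 10), cursors c1@4 c2@9, authorship ...1....2.
After op 3 (move_right): buffer="ttsvyjuuvy" (len 10), cursors c1@5 c2@10, authorship ...1....2.
After op 4 (add_cursor(0)): buffer="ttsvyjuuvy" (len 10), cursors c3@0 c1@5 c2@10, authorship ...1....2.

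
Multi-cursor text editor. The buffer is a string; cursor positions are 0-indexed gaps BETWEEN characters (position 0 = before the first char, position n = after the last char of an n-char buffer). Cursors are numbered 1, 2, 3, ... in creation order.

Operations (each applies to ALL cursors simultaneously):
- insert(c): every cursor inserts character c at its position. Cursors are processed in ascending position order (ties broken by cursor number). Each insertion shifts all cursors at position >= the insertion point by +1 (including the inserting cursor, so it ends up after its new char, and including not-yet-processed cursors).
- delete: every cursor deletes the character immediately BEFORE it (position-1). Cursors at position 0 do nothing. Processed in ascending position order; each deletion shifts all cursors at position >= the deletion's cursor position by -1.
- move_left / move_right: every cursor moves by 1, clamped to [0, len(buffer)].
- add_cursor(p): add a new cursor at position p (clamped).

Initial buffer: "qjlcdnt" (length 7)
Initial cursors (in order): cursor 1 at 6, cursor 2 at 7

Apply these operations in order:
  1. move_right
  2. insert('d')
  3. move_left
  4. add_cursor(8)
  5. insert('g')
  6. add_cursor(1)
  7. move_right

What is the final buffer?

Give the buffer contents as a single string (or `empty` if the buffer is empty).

Answer: qjlcdntdgggd

Derivation:
After op 1 (move_right): buffer="qjlcdnt" (len 7), cursors c1@7 c2@7, authorship .......
After op 2 (insert('d')): buffer="qjlcdntdd" (len 9), cursors c1@9 c2@9, authorship .......12
After op 3 (move_left): buffer="qjlcdntdd" (len 9), cursors c1@8 c2@8, authorship .......12
After op 4 (add_cursor(8)): buffer="qjlcdntdd" (len 9), cursors c1@8 c2@8 c3@8, authorship .......12
After op 5 (insert('g')): buffer="qjlcdntdgggd" (len 12), cursors c1@11 c2@11 c3@11, authorship .......11232
After op 6 (add_cursor(1)): buffer="qjlcdntdgggd" (len 12), cursors c4@1 c1@11 c2@11 c3@11, authorship .......11232
After op 7 (move_right): buffer="qjlcdntdgggd" (len 12), cursors c4@2 c1@12 c2@12 c3@12, authorship .......11232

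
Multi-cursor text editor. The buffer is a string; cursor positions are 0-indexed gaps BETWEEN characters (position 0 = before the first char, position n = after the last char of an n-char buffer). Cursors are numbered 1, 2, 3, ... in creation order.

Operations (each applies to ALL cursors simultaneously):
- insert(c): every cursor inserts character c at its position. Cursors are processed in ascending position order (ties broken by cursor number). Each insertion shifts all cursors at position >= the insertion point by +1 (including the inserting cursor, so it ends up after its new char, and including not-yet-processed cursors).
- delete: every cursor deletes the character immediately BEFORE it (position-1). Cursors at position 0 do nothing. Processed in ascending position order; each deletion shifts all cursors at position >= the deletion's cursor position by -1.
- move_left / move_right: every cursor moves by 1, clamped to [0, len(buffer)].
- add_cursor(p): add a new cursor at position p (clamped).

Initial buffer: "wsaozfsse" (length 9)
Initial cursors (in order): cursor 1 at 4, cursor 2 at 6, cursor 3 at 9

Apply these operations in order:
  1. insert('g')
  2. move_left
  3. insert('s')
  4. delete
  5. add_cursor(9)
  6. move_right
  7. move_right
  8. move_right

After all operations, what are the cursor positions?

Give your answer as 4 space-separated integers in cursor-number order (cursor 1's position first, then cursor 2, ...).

Answer: 7 10 12 12

Derivation:
After op 1 (insert('g')): buffer="wsaogzfgsseg" (len 12), cursors c1@5 c2@8 c3@12, authorship ....1..2...3
After op 2 (move_left): buffer="wsaogzfgsseg" (len 12), cursors c1@4 c2@7 c3@11, authorship ....1..2...3
After op 3 (insert('s')): buffer="wsaosgzfsgssesg" (len 15), cursors c1@5 c2@9 c3@14, authorship ....11..22...33
After op 4 (delete): buffer="wsaogzfgsseg" (len 12), cursors c1@4 c2@7 c3@11, authorship ....1..2...3
After op 5 (add_cursor(9)): buffer="wsaogzfgsseg" (len 12), cursors c1@4 c2@7 c4@9 c3@11, authorship ....1..2...3
After op 6 (move_right): buffer="wsaogzfgsseg" (len 12), cursors c1@5 c2@8 c4@10 c3@12, authorship ....1..2...3
After op 7 (move_right): buffer="wsaogzfgsseg" (len 12), cursors c1@6 c2@9 c4@11 c3@12, authorship ....1..2...3
After op 8 (move_right): buffer="wsaogzfgsseg" (len 12), cursors c1@7 c2@10 c3@12 c4@12, authorship ....1..2...3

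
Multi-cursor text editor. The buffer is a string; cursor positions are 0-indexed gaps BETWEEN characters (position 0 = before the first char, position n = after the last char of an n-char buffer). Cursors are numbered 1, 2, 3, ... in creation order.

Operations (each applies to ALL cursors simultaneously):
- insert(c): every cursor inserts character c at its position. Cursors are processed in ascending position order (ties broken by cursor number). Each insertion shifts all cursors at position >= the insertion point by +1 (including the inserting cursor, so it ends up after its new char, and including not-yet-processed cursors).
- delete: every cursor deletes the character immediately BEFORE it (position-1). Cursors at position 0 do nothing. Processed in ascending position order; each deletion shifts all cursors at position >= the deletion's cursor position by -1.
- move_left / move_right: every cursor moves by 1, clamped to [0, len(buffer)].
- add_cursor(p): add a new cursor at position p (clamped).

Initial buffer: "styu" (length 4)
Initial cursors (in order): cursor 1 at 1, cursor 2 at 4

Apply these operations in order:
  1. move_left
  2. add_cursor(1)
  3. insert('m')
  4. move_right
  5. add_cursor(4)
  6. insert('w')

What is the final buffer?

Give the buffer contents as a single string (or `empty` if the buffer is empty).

Answer: mswmtwwymuw

Derivation:
After op 1 (move_left): buffer="styu" (len 4), cursors c1@0 c2@3, authorship ....
After op 2 (add_cursor(1)): buffer="styu" (len 4), cursors c1@0 c3@1 c2@3, authorship ....
After op 3 (insert('m')): buffer="msmtymu" (len 7), cursors c1@1 c3@3 c2@6, authorship 1.3..2.
After op 4 (move_right): buffer="msmtymu" (len 7), cursors c1@2 c3@4 c2@7, authorship 1.3..2.
After op 5 (add_cursor(4)): buffer="msmtymu" (len 7), cursors c1@2 c3@4 c4@4 c2@7, authorship 1.3..2.
After op 6 (insert('w')): buffer="mswmtwwymuw" (len 11), cursors c1@3 c3@7 c4@7 c2@11, authorship 1.13.34.2.2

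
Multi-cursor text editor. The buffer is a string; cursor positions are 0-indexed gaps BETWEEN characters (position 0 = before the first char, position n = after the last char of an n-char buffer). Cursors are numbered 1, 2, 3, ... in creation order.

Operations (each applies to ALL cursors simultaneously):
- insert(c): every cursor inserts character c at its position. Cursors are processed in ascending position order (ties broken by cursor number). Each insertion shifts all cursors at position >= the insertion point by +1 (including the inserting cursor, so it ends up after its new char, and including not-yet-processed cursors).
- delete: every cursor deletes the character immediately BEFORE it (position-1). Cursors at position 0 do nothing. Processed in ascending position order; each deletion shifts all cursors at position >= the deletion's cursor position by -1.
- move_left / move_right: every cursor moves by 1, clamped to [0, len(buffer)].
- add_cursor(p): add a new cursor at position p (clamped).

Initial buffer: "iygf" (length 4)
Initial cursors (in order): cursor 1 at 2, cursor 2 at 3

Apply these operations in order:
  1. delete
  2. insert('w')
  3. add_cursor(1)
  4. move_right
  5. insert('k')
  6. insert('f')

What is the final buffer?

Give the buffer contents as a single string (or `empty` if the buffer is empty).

After op 1 (delete): buffer="if" (len 2), cursors c1@1 c2@1, authorship ..
After op 2 (insert('w')): buffer="iwwf" (len 4), cursors c1@3 c2@3, authorship .12.
After op 3 (add_cursor(1)): buffer="iwwf" (len 4), cursors c3@1 c1@3 c2@3, authorship .12.
After op 4 (move_right): buffer="iwwf" (len 4), cursors c3@2 c1@4 c2@4, authorship .12.
After op 5 (insert('k')): buffer="iwkwfkk" (len 7), cursors c3@3 c1@7 c2@7, authorship .132.12
After op 6 (insert('f')): buffer="iwkfwfkkff" (len 10), cursors c3@4 c1@10 c2@10, authorship .1332.1212

Answer: iwkfwfkkff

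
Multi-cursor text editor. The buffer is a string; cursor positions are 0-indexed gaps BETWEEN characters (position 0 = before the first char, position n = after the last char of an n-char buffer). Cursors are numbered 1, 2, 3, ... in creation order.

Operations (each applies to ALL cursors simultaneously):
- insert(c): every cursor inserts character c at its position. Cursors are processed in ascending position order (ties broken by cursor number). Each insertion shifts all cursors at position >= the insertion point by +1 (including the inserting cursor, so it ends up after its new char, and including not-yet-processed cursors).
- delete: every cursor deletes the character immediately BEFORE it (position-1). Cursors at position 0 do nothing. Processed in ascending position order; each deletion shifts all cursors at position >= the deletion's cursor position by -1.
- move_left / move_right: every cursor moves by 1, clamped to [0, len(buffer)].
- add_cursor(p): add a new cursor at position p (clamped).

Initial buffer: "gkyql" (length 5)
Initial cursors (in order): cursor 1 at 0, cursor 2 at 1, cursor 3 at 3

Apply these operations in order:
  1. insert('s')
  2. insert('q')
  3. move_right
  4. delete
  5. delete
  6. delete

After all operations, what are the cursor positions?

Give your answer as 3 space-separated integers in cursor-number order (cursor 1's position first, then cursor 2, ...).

After op 1 (insert('s')): buffer="sgskysql" (len 8), cursors c1@1 c2@3 c3@6, authorship 1.2..3..
After op 2 (insert('q')): buffer="sqgsqkysqql" (len 11), cursors c1@2 c2@5 c3@9, authorship 11.22..33..
After op 3 (move_right): buffer="sqgsqkysqql" (len 11), cursors c1@3 c2@6 c3@10, authorship 11.22..33..
After op 4 (delete): buffer="sqsqysql" (len 8), cursors c1@2 c2@4 c3@7, authorship 1122.33.
After op 5 (delete): buffer="ssysl" (len 5), cursors c1@1 c2@2 c3@4, authorship 12.3.
After op 6 (delete): buffer="yl" (len 2), cursors c1@0 c2@0 c3@1, authorship ..

Answer: 0 0 1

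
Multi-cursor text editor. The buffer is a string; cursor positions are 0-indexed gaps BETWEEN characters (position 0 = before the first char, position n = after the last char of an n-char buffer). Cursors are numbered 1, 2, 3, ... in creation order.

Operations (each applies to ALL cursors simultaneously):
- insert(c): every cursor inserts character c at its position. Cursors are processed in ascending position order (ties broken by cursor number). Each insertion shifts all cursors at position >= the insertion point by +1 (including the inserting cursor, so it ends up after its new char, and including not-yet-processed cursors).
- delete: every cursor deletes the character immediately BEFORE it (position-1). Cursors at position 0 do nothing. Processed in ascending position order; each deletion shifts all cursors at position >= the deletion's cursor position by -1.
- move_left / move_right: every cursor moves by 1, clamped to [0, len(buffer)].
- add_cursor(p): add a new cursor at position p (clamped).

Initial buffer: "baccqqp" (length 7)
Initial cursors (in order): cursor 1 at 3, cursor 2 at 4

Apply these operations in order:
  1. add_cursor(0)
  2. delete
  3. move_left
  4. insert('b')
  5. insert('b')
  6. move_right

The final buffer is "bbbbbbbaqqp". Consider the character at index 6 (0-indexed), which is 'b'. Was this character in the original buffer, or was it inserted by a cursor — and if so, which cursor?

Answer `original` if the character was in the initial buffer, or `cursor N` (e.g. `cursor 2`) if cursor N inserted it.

After op 1 (add_cursor(0)): buffer="baccqqp" (len 7), cursors c3@0 c1@3 c2@4, authorship .......
After op 2 (delete): buffer="baqqp" (len 5), cursors c3@0 c1@2 c2@2, authorship .....
After op 3 (move_left): buffer="baqqp" (len 5), cursors c3@0 c1@1 c2@1, authorship .....
After op 4 (insert('b')): buffer="bbbbaqqp" (len 8), cursors c3@1 c1@4 c2@4, authorship 3.12....
After op 5 (insert('b')): buffer="bbbbbbbaqqp" (len 11), cursors c3@2 c1@7 c2@7, authorship 33.1212....
After op 6 (move_right): buffer="bbbbbbbaqqp" (len 11), cursors c3@3 c1@8 c2@8, authorship 33.1212....
Authorship (.=original, N=cursor N): 3 3 . 1 2 1 2 . . . .
Index 6: author = 2

Answer: cursor 2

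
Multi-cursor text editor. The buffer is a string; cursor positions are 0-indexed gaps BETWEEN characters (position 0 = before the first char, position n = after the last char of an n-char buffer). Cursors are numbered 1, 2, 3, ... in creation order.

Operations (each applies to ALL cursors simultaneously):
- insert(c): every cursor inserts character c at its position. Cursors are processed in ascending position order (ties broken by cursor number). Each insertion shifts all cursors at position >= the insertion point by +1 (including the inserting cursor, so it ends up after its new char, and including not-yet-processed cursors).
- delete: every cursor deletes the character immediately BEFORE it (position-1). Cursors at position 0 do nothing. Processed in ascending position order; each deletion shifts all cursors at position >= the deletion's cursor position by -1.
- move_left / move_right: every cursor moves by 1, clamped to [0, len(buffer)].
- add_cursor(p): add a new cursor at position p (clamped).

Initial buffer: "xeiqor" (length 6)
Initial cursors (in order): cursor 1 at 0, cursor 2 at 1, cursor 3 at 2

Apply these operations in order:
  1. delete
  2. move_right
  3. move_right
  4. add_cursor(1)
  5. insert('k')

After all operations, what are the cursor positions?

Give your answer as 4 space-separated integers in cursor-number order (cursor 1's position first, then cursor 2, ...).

After op 1 (delete): buffer="iqor" (len 4), cursors c1@0 c2@0 c3@0, authorship ....
After op 2 (move_right): buffer="iqor" (len 4), cursors c1@1 c2@1 c3@1, authorship ....
After op 3 (move_right): buffer="iqor" (len 4), cursors c1@2 c2@2 c3@2, authorship ....
After op 4 (add_cursor(1)): buffer="iqor" (len 4), cursors c4@1 c1@2 c2@2 c3@2, authorship ....
After op 5 (insert('k')): buffer="ikqkkkor" (len 8), cursors c4@2 c1@6 c2@6 c3@6, authorship .4.123..

Answer: 6 6 6 2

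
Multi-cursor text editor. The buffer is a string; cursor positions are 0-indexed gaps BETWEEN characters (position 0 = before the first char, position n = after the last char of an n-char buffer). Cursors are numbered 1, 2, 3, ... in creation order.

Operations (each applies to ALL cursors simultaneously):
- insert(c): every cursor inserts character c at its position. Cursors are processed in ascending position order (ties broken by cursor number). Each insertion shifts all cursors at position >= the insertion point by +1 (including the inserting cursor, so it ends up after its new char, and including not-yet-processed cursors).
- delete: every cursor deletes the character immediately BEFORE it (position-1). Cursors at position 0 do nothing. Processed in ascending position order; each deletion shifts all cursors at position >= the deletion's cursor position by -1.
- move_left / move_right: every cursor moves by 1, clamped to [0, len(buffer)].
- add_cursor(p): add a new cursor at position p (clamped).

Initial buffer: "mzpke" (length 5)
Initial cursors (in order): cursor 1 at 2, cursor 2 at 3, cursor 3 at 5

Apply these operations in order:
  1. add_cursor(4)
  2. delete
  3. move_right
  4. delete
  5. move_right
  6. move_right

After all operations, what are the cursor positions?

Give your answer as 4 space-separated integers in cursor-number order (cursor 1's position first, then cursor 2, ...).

After op 1 (add_cursor(4)): buffer="mzpke" (len 5), cursors c1@2 c2@3 c4@4 c3@5, authorship .....
After op 2 (delete): buffer="m" (len 1), cursors c1@1 c2@1 c3@1 c4@1, authorship .
After op 3 (move_right): buffer="m" (len 1), cursors c1@1 c2@1 c3@1 c4@1, authorship .
After op 4 (delete): buffer="" (len 0), cursors c1@0 c2@0 c3@0 c4@0, authorship 
After op 5 (move_right): buffer="" (len 0), cursors c1@0 c2@0 c3@0 c4@0, authorship 
After op 6 (move_right): buffer="" (len 0), cursors c1@0 c2@0 c3@0 c4@0, authorship 

Answer: 0 0 0 0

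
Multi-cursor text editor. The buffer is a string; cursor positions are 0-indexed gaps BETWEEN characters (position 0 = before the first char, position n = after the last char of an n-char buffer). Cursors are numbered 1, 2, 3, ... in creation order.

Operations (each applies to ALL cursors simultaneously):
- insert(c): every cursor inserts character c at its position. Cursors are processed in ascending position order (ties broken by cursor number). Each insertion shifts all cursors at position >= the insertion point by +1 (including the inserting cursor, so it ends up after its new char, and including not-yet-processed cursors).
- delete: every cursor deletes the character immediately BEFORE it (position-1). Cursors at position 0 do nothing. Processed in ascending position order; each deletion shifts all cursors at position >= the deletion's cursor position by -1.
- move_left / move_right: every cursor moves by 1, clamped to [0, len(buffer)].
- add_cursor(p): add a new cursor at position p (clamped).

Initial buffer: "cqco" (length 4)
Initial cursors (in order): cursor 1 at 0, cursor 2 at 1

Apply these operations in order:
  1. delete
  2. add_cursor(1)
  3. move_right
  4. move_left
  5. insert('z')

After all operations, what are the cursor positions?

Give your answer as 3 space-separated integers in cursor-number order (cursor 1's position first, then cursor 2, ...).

Answer: 2 2 4

Derivation:
After op 1 (delete): buffer="qco" (len 3), cursors c1@0 c2@0, authorship ...
After op 2 (add_cursor(1)): buffer="qco" (len 3), cursors c1@0 c2@0 c3@1, authorship ...
After op 3 (move_right): buffer="qco" (len 3), cursors c1@1 c2@1 c3@2, authorship ...
After op 4 (move_left): buffer="qco" (len 3), cursors c1@0 c2@0 c3@1, authorship ...
After op 5 (insert('z')): buffer="zzqzco" (len 6), cursors c1@2 c2@2 c3@4, authorship 12.3..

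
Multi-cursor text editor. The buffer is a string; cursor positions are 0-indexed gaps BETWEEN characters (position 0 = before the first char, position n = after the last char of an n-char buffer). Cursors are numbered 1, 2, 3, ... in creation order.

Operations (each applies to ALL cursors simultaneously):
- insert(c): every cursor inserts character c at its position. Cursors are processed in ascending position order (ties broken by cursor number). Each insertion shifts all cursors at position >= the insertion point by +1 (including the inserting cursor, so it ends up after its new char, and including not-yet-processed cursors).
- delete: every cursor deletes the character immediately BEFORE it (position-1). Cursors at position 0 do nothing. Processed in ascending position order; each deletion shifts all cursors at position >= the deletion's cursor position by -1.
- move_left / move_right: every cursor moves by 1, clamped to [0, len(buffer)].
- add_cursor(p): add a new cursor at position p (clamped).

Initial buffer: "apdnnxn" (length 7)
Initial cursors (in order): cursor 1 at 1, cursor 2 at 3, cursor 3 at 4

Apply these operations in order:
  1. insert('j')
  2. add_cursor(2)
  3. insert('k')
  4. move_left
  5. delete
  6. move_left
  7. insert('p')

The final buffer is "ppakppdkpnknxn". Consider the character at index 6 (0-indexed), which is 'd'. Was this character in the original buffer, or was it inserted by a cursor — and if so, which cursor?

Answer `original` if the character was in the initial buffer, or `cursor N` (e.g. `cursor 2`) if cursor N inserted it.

After op 1 (insert('j')): buffer="ajpdjnjnxn" (len 10), cursors c1@2 c2@5 c3@7, authorship .1..2.3...
After op 2 (add_cursor(2)): buffer="ajpdjnjnxn" (len 10), cursors c1@2 c4@2 c2@5 c3@7, authorship .1..2.3...
After op 3 (insert('k')): buffer="ajkkpdjknjknxn" (len 14), cursors c1@4 c4@4 c2@8 c3@11, authorship .114..22.33...
After op 4 (move_left): buffer="ajkkpdjknjknxn" (len 14), cursors c1@3 c4@3 c2@7 c3@10, authorship .114..22.33...
After op 5 (delete): buffer="akpdknknxn" (len 10), cursors c1@1 c4@1 c2@4 c3@6, authorship .4..2.3...
After op 6 (move_left): buffer="akpdknknxn" (len 10), cursors c1@0 c4@0 c2@3 c3@5, authorship .4..2.3...
After op 7 (insert('p')): buffer="ppakppdkpnknxn" (len 14), cursors c1@2 c4@2 c2@6 c3@9, authorship 14.4.2.23.3...
Authorship (.=original, N=cursor N): 1 4 . 4 . 2 . 2 3 . 3 . . .
Index 6: author = original

Answer: original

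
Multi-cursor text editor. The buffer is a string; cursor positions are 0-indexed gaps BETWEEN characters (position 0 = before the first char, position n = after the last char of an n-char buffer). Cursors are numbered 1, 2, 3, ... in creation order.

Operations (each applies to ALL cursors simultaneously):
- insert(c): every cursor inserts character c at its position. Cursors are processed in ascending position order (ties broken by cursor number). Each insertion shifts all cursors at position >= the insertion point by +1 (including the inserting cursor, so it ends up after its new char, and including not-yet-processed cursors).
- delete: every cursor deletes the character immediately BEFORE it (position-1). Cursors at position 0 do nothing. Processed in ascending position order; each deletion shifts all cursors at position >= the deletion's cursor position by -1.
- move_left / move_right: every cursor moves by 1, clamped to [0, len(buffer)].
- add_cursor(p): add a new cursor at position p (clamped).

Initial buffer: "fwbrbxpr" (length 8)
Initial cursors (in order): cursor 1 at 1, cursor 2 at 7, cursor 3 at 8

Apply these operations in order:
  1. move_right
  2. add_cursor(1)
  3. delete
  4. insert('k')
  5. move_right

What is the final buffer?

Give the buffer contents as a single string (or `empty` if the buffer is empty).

Answer: kkbrbxkk

Derivation:
After op 1 (move_right): buffer="fwbrbxpr" (len 8), cursors c1@2 c2@8 c3@8, authorship ........
After op 2 (add_cursor(1)): buffer="fwbrbxpr" (len 8), cursors c4@1 c1@2 c2@8 c3@8, authorship ........
After op 3 (delete): buffer="brbx" (len 4), cursors c1@0 c4@0 c2@4 c3@4, authorship ....
After op 4 (insert('k')): buffer="kkbrbxkk" (len 8), cursors c1@2 c4@2 c2@8 c3@8, authorship 14....23
After op 5 (move_right): buffer="kkbrbxkk" (len 8), cursors c1@3 c4@3 c2@8 c3@8, authorship 14....23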